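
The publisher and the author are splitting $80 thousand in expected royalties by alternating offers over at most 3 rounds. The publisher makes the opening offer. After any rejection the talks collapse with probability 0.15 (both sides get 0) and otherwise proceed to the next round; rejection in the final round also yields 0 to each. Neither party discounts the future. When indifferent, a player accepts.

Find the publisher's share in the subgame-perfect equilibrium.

69.8

By backward induction:
Round 3 (the publisher proposes): the author will accept anything ≥ 0, so the publisher offers 0 and keeps 80.
Round 2 (the author proposes): rejecting gives the publisher an expected 0.85 × 80 = 68, so the author offers 68, keeping 12.
Round 1 (the publisher proposes): rejecting gives the author an expected 0.85 × 12 = 10.2. The publisher offers 10.2 and keeps 80 − 10.2 = 69.8.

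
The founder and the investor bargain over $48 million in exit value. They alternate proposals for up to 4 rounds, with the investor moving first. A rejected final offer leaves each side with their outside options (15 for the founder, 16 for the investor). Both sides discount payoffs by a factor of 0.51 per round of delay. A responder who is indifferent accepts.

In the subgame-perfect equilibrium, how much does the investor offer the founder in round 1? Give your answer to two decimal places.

16.24

Round 4 (the founder proposes): the investor gets 16 if talks fail, so the founder offers 16 and keeps 32.
Round 3 (the investor proposes): the founder can get 32 next round, worth 0.51 × 32 = 16.32 now, so the investor offers 16.32, keeping 31.68.
Round 2 (the founder proposes): the investor can get 31.68 next round, worth 0.51 × 31.68 = 16.1568 now. The founder offers 16.1568 and keeps 48 − 16.1568 = 31.8432.
Round 1 (the investor proposes): the founder can get 31.8432 next round, worth 0.51 × 31.8432 = 16.240032 now. The investor offers 16.240032 and keeps 48 − 16.240032 = 31.759968.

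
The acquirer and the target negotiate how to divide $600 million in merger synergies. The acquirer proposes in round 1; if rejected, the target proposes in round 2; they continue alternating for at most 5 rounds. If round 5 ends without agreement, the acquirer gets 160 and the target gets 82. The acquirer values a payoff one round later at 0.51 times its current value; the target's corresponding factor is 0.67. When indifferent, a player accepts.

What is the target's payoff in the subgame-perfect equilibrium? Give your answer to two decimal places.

273.86

Round 5 (the acquirer proposes): the target gets 82 if talks fail, so the acquirer offers 82 and keeps 518.
Round 4 (the target proposes): the acquirer can get 518 next round, worth 0.51 × 518 = 264.18 now, so the target offers 264.18, keeping 335.82.
Round 3 (the acquirer proposes): the target can get 335.82 next round, worth 0.67 × 335.82 = 224.9994 now, so the acquirer offers 224.9994, keeping 375.0006.
Round 2 (the target proposes): the acquirer can get 375.0006 next round, worth 0.51 × 375.0006 = 191.250306 now, so the target offers 191.250306, keeping 408.749694.
Round 1 (the acquirer proposes): the target can get 408.749694 next round, worth 0.67 × 408.749694 = 273.86229498 now; the acquirer offers that and keeps 326.13770502.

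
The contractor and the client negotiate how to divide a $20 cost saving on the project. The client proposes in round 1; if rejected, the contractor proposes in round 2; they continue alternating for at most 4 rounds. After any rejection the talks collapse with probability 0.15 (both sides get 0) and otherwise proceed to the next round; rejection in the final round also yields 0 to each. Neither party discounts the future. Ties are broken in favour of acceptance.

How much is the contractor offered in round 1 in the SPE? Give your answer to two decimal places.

By backward induction:
Round 4 (the contractor proposes): rejection yields 0 for the client; the contractor offers 0 and keeps 20.
Round 3 (the client proposes): rejecting gives the contractor an expected 0.85 × 20 = 17. The client offers 17 and keeps 20 − 17 = 3.
Round 2 (the contractor proposes): rejecting gives the client an expected 0.85 × 3 = 2.55, so the contractor offers 2.55, keeping 17.45.
Round 1 (the client proposes): rejecting gives the contractor an expected 0.85 × 17.45 = 14.8325. The client offers 14.8325 and keeps 20 − 14.8325 = 5.1675.

14.83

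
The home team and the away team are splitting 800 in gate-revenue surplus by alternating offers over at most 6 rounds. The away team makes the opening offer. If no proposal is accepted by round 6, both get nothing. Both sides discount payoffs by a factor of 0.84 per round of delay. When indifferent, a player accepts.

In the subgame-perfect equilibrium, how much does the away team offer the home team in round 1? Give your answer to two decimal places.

517.96

Round 6 (the home team proposes): the away team will accept anything ≥ 0, so the home team offers 0 and keeps 800.
Round 5 (the away team proposes): the home team can get 800 next round, worth 0.84 × 800 = 672 now. The away team offers 672 and keeps 800 − 672 = 128.
Round 4 (the home team proposes): the away team can get 128 next round, worth 0.84 × 128 = 107.52 now. The home team offers 107.52 and keeps 800 − 107.52 = 692.48.
Round 3 (the away team proposes): the home team can get 692.48 next round, worth 0.84 × 692.48 = 581.6832 now, so the away team offers 581.6832, keeping 218.3168.
Round 2 (the home team proposes): the away team can get 218.3168 next round, worth 0.84 × 218.3168 = 183.386112 now; the home team offers that and keeps 616.613888.
Round 1 (the away team proposes): the home team can get 616.613888 next round, worth 0.84 × 616.613888 = 517.95566592 now, so the away team offers 517.95566592, keeping 282.04433408.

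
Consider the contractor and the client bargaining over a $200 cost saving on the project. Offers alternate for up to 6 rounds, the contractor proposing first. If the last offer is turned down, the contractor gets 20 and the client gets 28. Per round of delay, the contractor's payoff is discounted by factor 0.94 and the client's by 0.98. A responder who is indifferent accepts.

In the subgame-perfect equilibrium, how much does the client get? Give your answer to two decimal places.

172.29

Round 6 (the client proposes): the contractor gets 20 if talks fail, so the client offers 20 and keeps 180.
Round 5 (the contractor proposes): the client can get 180 next round, worth 0.98 × 180 = 176.4 now, so the contractor offers 176.4, keeping 23.6.
Round 4 (the client proposes): the contractor can get 23.6 next round, worth 0.94 × 23.6 = 22.184 now. The client offers 22.184 and keeps 200 − 22.184 = 177.816.
Round 3 (the contractor proposes): the client can get 177.816 next round, worth 0.98 × 177.816 = 174.25968 now. The contractor offers 174.25968 and keeps 200 − 174.25968 = 25.74032.
Round 2 (the client proposes): the contractor can get 25.74032 next round, worth 0.94 × 25.74032 = 24.1959008 now; the client offers that and keeps 175.8040992.
Round 1 (the contractor proposes): the client can get 175.8040992 next round, worth 0.98 × 175.8040992 = 172.288017216 now. The contractor offers 172.288017216 and keeps 200 − 172.288017216 = 27.711982784.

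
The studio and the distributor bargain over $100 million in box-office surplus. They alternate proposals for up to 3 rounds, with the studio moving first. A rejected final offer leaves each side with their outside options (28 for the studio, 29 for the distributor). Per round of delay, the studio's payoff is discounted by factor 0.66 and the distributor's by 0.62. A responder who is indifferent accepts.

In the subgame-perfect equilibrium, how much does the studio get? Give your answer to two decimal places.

67.05

Solve by backward induction from round 3.
Round 3 (the studio proposes): the distributor gets 29 if talks fail, so the studio offers 29 and keeps 71.
Round 2 (the distributor proposes): the studio can get 71 next round, worth 0.66 × 71 = 46.86 now; the distributor offers that and keeps 53.14.
Round 1 (the studio proposes): the distributor can get 53.14 next round, worth 0.62 × 53.14 = 32.9468 now, so the studio offers 32.9468, keeping 67.0532.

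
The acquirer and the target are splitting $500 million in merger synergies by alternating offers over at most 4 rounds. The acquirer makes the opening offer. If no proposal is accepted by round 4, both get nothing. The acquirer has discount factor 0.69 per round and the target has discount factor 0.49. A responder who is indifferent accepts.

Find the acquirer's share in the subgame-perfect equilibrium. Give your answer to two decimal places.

By backward induction:
Round 4 (the target proposes): the acquirer will accept anything ≥ 0, so the target offers 0 and keeps 500.
Round 3 (the acquirer proposes): the target can get 500 next round, worth 0.49 × 500 = 245 now. The acquirer offers 245 and keeps 500 − 245 = 255.
Round 2 (the target proposes): the acquirer can get 255 next round, worth 0.69 × 255 = 175.95 now; the target offers that and keeps 324.05.
Round 1 (the acquirer proposes): the target can get 324.05 next round, worth 0.49 × 324.05 = 158.7845 now, so the acquirer offers 158.7845, keeping 341.2155.

341.22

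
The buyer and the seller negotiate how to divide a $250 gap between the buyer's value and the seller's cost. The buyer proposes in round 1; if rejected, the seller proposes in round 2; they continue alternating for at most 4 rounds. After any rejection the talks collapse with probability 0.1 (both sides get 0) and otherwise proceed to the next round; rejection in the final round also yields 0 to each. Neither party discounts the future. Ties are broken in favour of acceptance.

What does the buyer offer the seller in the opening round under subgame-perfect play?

204.75

Round 4 (the seller proposes): the buyer will accept anything ≥ 0, so the seller offers 0 and keeps 250.
Round 3 (the buyer proposes): rejecting gives the seller an expected 0.9 × 250 = 225. The buyer offers 225 and keeps 250 − 225 = 25.
Round 2 (the seller proposes): rejecting gives the buyer an expected 0.9 × 25 = 22.5, so the seller offers 22.5, keeping 227.5.
Round 1 (the buyer proposes): rejecting gives the seller an expected 0.9 × 227.5 = 204.75, so the buyer offers 204.75, keeping 45.25.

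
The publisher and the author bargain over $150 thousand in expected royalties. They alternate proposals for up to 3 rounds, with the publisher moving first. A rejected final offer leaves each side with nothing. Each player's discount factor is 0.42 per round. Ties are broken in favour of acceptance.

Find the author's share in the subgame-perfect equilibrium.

Round 3 (the publisher proposes): the author will accept anything ≥ 0, so the publisher offers 0 and keeps 150.
Round 2 (the author proposes): the publisher can get 150 next round, worth 0.42 × 150 = 63 now. The author offers 63 and keeps 150 − 63 = 87.
Round 1 (the publisher proposes): the author can get 87 next round, worth 0.42 × 87 = 36.54 now, so the publisher offers 36.54, keeping 113.46.

36.54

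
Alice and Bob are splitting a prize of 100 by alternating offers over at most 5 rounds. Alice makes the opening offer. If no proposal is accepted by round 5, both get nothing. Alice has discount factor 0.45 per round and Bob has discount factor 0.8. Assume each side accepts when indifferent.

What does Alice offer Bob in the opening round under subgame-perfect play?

59.84

Round 5 (Alice proposes): Bob will accept anything ≥ 0, so Alice offers 0 and keeps 100.
Round 4 (Bob proposes): Alice can get 100 next round, worth 0.45 × 100 = 45 now; Bob offers that and keeps 55.
Round 3 (Alice proposes): Bob can get 55 next round, worth 0.8 × 55 = 44 now; Alice offers that and keeps 56.
Round 2 (Bob proposes): Alice can get 56 next round, worth 0.45 × 56 = 25.2 now. Bob offers 25.2 and keeps 100 − 25.2 = 74.8.
Round 1 (Alice proposes): Bob can get 74.8 next round, worth 0.8 × 74.8 = 59.84 now, so Alice offers 59.84, keeping 40.16.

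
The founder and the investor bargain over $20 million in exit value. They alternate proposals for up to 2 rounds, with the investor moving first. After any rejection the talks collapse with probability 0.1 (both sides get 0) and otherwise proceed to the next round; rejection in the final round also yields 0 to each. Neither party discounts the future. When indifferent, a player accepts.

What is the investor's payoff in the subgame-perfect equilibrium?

2

Round 2 (the founder proposes): the investor will accept anything ≥ 0, so the founder offers 0 and keeps 20.
Round 1 (the investor proposes): rejecting gives the founder an expected 0.9 × 20 = 18, so the investor offers 18, keeping 2.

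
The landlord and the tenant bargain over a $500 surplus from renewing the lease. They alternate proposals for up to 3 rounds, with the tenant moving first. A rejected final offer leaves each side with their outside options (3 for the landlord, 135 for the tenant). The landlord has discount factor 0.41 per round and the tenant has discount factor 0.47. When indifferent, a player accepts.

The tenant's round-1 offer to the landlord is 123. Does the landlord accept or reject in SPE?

Accept

Round 3 (the tenant proposes): the landlord gets 3 if talks fail, so the tenant offers 3 and keeps 497.
Round 2 (the landlord proposes): the tenant can get 497 next round, worth 0.47 × 497 = 233.59 now. The landlord offers 233.59 and keeps 500 − 233.59 = 266.41.
So by rejecting in round 1, the landlord gets 266.41 next round, worth 0.41 × 266.41 = 109.2281 now.
Offer 123 ≥ 109.2281, so the landlord accepts.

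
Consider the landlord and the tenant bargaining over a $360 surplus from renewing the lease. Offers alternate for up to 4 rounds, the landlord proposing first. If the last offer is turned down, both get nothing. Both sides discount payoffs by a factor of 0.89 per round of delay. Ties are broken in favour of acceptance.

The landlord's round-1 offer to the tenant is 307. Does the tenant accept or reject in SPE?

Round 4 (the tenant proposes): rejection yields 0 for the landlord; the tenant offers 0 and keeps 360.
Round 3 (the landlord proposes): the tenant can get 360 next round, worth 0.89 × 360 = 320.4 now. The landlord offers 320.4 and keeps 360 − 320.4 = 39.6.
Round 2 (the tenant proposes): the landlord can get 39.6 next round, worth 0.89 × 39.6 = 35.244 now, so the tenant offers 35.244, keeping 324.756.
So by rejecting in round 1, the tenant gets 324.756 next round, worth 0.89 × 324.756 = 289.03284 now.
Offer 307 ≥ 289.03284, so the tenant accepts.

Accept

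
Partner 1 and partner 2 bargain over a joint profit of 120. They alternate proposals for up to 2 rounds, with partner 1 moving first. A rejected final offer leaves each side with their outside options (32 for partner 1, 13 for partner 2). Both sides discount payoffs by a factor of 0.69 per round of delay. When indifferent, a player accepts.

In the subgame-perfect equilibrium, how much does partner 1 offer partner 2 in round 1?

Round 2 (partner 2 proposes): partner 1 gets 32 if talks fail, so partner 2 offers 32 and keeps 88.
Round 1 (partner 1 proposes): partner 2 can get 88 next round, worth 0.69 × 88 = 60.72 now, so partner 1 offers 60.72, keeping 59.28.

60.72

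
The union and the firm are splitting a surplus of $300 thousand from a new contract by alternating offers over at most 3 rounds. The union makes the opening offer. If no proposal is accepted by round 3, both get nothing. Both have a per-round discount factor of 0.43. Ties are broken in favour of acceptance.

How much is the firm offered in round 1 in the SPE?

Work backward from the last round.
Round 3 (the union proposes): rejection yields 0 for the firm; the union offers 0 and keeps 300.
Round 2 (the firm proposes): the union can get 300 next round, worth 0.43 × 300 = 129 now; the firm offers that and keeps 171.
Round 1 (the union proposes): the firm can get 171 next round, worth 0.43 × 171 = 73.53 now; the union offers that and keeps 226.47.

73.53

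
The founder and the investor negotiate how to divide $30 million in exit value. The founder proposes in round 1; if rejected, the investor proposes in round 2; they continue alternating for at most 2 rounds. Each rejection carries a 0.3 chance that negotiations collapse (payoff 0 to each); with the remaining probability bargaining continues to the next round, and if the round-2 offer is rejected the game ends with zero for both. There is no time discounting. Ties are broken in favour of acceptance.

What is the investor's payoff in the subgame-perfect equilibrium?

21

Round 2 (the investor proposes): rejection yields 0 for the founder; the investor offers 0 and keeps 30.
Round 1 (the founder proposes): rejecting gives the investor an expected 0.7 × 30 = 21. The founder offers 21 and keeps 30 − 21 = 9.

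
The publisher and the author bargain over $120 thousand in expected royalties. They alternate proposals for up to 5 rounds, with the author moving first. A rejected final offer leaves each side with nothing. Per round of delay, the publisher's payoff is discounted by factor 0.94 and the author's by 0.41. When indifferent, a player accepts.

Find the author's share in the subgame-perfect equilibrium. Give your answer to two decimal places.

Round 5 (the author proposes): rejection yields 0 for the publisher; the author offers 0 and keeps 120.
Round 4 (the publisher proposes): the author can get 120 next round, worth 0.41 × 120 = 49.2 now; the publisher offers that and keeps 70.8.
Round 3 (the author proposes): the publisher can get 70.8 next round, worth 0.94 × 70.8 = 66.552 now, so the author offers 66.552, keeping 53.448.
Round 2 (the publisher proposes): the author can get 53.448 next round, worth 0.41 × 53.448 = 21.91368 now, so the publisher offers 21.91368, keeping 98.08632.
Round 1 (the author proposes): the publisher can get 98.08632 next round, worth 0.94 × 98.08632 = 92.2011408 now; the author offers that and keeps 27.7988592.

27.80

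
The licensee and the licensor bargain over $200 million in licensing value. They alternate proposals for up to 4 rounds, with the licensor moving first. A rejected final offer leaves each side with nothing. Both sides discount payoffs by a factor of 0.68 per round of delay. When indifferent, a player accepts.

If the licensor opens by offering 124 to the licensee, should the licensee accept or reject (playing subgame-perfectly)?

Accept

Work out the licensee's continuation value if the offer is rejected.
Round 4 (the licensee proposes): the licensor will accept anything ≥ 0, so the licensee offers 0 and keeps 200.
Round 3 (the licensor proposes): the licensee can get 200 next round, worth 0.68 × 200 = 136 now, so the licensor offers 136, keeping 64.
Round 2 (the licensee proposes): the licensor can get 64 next round, worth 0.68 × 64 = 43.52 now; the licensee offers that and keeps 156.48.
So by rejecting in round 1, the licensee gets 156.48 next round, worth 0.68 × 156.48 = 106.4064 now.
Offer 124 ≥ 106.4064, so the licensee accepts.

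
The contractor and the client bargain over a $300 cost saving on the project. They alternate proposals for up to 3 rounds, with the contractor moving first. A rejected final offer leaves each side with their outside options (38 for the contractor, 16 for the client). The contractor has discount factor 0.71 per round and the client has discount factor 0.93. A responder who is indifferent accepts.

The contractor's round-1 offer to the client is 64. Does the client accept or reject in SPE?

Reject

Round 3 (the contractor proposes): the client gets 16 if talks fail, so the contractor offers 16 and keeps 284.
Round 2 (the client proposes): the contractor can get 284 next round, worth 0.71 × 284 = 201.64 now, so the client offers 201.64, keeping 98.36.
So by rejecting in round 1, the client gets 98.36 next round, worth 0.93 × 98.36 = 91.4748 now.
Offer 64 < 91.4748, so the client rejects.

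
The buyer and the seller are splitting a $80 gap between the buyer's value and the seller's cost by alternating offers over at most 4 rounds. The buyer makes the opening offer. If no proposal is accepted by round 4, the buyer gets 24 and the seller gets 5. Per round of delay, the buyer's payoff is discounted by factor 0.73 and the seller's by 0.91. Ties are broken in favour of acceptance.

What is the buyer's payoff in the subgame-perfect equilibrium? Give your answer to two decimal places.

26.49

Round 4 (the seller proposes): the buyer gets 24 if talks fail, so the seller offers 24 and keeps 56.
Round 3 (the buyer proposes): the seller can get 56 next round, worth 0.91 × 56 = 50.96 now, so the buyer offers 50.96, keeping 29.04.
Round 2 (the seller proposes): the buyer can get 29.04 next round, worth 0.73 × 29.04 = 21.1992 now; the seller offers that and keeps 58.8008.
Round 1 (the buyer proposes): the seller can get 58.8008 next round, worth 0.91 × 58.8008 = 53.508728 now. The buyer offers 53.508728 and keeps 80 − 53.508728 = 26.491272.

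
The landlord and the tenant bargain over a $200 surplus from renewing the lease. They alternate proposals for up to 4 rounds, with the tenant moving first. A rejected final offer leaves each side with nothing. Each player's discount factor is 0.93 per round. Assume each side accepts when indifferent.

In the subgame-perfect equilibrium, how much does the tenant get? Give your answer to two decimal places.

Round 4 (the landlord proposes): the tenant will accept anything ≥ 0, so the landlord offers 0 and keeps 200.
Round 3 (the tenant proposes): the landlord can get 200 next round, worth 0.93 × 200 = 186 now, so the tenant offers 186, keeping 14.
Round 2 (the landlord proposes): the tenant can get 14 next round, worth 0.93 × 14 = 13.02 now. The landlord offers 13.02 and keeps 200 − 13.02 = 186.98.
Round 1 (the tenant proposes): the landlord can get 186.98 next round, worth 0.93 × 186.98 = 173.8914 now, so the tenant offers 173.8914, keeping 26.1086.

26.11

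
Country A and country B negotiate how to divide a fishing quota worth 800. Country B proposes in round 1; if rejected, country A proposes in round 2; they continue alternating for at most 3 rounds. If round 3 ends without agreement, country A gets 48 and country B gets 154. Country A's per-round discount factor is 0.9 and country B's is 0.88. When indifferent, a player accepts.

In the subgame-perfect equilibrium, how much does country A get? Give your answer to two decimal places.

By backward induction:
Round 3 (country B proposes): country A gets 48 if talks fail, so country B offers 48 and keeps 752.
Round 2 (country A proposes): country B can get 752 next round, worth 0.88 × 752 = 661.76 now, so country A offers 661.76, keeping 138.24.
Round 1 (country B proposes): country A can get 138.24 next round, worth 0.9 × 138.24 = 124.416 now. Country B offers 124.416 and keeps 800 − 124.416 = 675.584.

124.42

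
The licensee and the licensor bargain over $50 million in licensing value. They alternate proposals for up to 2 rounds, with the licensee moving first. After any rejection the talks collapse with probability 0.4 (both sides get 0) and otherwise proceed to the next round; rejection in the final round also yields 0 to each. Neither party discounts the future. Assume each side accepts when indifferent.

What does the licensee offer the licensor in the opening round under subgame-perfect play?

30

By backward induction:
Round 2 (the licensor proposes): rejection yields 0 for the licensee; the licensor offers 0 and keeps 50.
Round 1 (the licensee proposes): rejecting gives the licensor an expected 0.6 × 50 = 30. The licensee offers 30 and keeps 50 − 30 = 20.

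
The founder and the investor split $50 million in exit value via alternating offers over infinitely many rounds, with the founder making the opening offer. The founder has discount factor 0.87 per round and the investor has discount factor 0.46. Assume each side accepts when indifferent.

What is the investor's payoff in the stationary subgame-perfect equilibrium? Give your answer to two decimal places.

When the founder proposes, the investor accepts any offer worth at least 0.46 times what the investor would get by proposing next round; and vice versa.
This gives x = 50 − 0.46y and y = 50 − 0.87x, where x and y are each side's share when it proposes.
Hence (1 − 0.46·0.87)x = 50(1 − 0.46), i.e. 0.5998·x = 27.
x ≈ 45.0150; the investor's share is 50 − x ≈ 4.9850.

4.98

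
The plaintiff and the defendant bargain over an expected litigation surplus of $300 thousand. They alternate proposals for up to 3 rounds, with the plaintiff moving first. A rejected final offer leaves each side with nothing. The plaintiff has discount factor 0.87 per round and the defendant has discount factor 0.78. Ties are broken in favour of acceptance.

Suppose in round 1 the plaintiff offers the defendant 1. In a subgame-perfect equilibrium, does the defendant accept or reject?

Reject

Round 3 (the plaintiff proposes): rejection yields 0 for the defendant; the plaintiff offers 0 and keeps 300.
Round 2 (the defendant proposes): the plaintiff can get 300 next round, worth 0.87 × 300 = 261 now. The defendant offers 261 and keeps 300 − 261 = 39.
So by rejecting in round 1, the defendant gets 39 next round, worth 0.78 × 39 = 30.42 now.
Offer 1 < 30.42, so the defendant rejects.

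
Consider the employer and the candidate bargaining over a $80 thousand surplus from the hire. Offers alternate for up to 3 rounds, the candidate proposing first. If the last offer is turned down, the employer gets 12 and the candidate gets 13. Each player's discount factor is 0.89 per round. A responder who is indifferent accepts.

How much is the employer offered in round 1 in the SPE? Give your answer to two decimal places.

By backward induction:
Round 3 (the candidate proposes): the employer gets 12 if talks fail, so the candidate offers 12 and keeps 68.
Round 2 (the employer proposes): the candidate can get 68 next round, worth 0.89 × 68 = 60.52 now, so the employer offers 60.52, keeping 19.48.
Round 1 (the candidate proposes): the employer can get 19.48 next round, worth 0.89 × 19.48 = 17.3372 now, so the candidate offers 17.3372, keeping 62.6628.

17.34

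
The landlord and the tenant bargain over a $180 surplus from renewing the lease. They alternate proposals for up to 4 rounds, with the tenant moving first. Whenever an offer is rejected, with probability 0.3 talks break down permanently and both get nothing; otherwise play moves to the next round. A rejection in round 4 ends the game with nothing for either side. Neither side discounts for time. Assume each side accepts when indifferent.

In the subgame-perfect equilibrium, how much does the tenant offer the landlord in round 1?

99.54

By backward induction:
Round 4 (the landlord proposes): the tenant will accept anything ≥ 0, so the landlord offers 0 and keeps 180.
Round 3 (the tenant proposes): rejecting gives the landlord an expected 0.7 × 180 = 126; the tenant offers that and keeps 54.
Round 2 (the landlord proposes): rejecting gives the tenant an expected 0.7 × 54 = 37.8; the landlord offers that and keeps 142.2.
Round 1 (the tenant proposes): rejecting gives the landlord an expected 0.7 × 142.2 = 99.54; the tenant offers that and keeps 80.46.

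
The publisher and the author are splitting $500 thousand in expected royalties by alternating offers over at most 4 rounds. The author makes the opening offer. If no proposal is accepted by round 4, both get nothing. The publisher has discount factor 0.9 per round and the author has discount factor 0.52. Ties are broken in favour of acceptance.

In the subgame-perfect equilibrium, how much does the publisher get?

Round 4 (the publisher proposes): rejection yields 0 for the author; the publisher offers 0 and keeps 500.
Round 3 (the author proposes): the publisher can get 500 next round, worth 0.9 × 500 = 450 now. The author offers 450 and keeps 500 − 450 = 50.
Round 2 (the publisher proposes): the author can get 50 next round, worth 0.52 × 50 = 26 now. The publisher offers 26 and keeps 500 − 26 = 474.
Round 1 (the author proposes): the publisher can get 474 next round, worth 0.9 × 474 = 426.6 now. The author offers 426.6 and keeps 500 − 426.6 = 73.4.

426.6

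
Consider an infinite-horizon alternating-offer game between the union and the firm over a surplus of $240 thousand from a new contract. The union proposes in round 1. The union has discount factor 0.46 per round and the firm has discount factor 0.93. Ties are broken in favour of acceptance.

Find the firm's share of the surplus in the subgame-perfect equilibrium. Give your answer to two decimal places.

210.64

When the union proposes, the firm accepts any offer worth at least 0.93 times what the firm would get by proposing next round; and vice versa.
This gives x = 240 − 0.93y and y = 240 − 0.46x, where x and y are each side's share when it proposes.
Hence (1 − 0.93·0.46)x = 240(1 − 0.93), i.e. 0.5722·x = 16.8.
x ≈ 29.3604; the firm's share is 240 − x ≈ 210.6396.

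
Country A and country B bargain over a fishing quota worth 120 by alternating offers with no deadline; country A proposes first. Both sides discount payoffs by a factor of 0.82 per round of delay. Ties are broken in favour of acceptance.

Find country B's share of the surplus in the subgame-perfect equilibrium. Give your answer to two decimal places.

When country A proposes, country B accepts any offer worth at least 0.82 times what country B would get by proposing next round; and vice versa.
This gives x = 120 − 0.82y and y = 120 − 0.82x, where x and y are each side's share when it proposes.
Hence (1 − 0.82·0.82)x = 120(1 − 0.82), i.e. 0.3276·x = 21.6.
x ≈ 65.9341; country B's share is 120 − x ≈ 54.0659.

54.07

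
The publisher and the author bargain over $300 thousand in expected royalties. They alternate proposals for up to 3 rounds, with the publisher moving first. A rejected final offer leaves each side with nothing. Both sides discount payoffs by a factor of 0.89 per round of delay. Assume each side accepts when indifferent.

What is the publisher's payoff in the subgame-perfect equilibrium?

270.63

By backward induction:
Round 3 (the publisher proposes): the author will accept anything ≥ 0, so the publisher offers 0 and keeps 300.
Round 2 (the author proposes): the publisher can get 300 next round, worth 0.89 × 300 = 267 now; the author offers that and keeps 33.
Round 1 (the publisher proposes): the author can get 33 next round, worth 0.89 × 33 = 29.37 now; the publisher offers that and keeps 270.63.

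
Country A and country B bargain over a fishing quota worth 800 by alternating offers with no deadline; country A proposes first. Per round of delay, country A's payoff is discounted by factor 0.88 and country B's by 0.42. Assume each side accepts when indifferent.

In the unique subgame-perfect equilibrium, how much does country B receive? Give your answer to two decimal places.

63.96

Let x be country A's share when country A proposes and y be country B's share when country B proposes.
Country B accepts iff offered ≥ 0.42·y, so x = 800 − 0.42y. Symmetrically y = 800 − 0.88x.
Substituting: x = 800 − 0.42(800 − 0.88x), giving x(1 − 0.88·0.42) = 800(1 − 0.42).
So x = 800 × 0.58 / 0.6304 ≈ 736.0406, and country B receives 800 − x ≈ 63.9594.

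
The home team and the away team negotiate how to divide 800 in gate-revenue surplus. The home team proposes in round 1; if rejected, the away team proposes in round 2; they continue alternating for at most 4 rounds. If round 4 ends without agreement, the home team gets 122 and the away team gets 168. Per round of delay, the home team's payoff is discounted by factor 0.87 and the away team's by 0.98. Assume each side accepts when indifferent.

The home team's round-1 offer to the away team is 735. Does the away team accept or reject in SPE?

Accept

Round 4 (the away team proposes): the home team gets 122 if talks fail, so the away team offers 122 and keeps 678.
Round 3 (the home team proposes): the away team can get 678 next round, worth 0.98 × 678 = 664.44 now; the home team offers that and keeps 135.56.
Round 2 (the away team proposes): the home team can get 135.56 next round, worth 0.87 × 135.56 = 117.9372 now. The away team offers 117.9372 and keeps 800 − 117.9372 = 682.0628.
So by rejecting in round 1, the away team gets 682.0628 next round, worth 0.98 × 682.0628 = 668.421544 now.
Offer 735 ≥ 668.421544, so the away team accepts.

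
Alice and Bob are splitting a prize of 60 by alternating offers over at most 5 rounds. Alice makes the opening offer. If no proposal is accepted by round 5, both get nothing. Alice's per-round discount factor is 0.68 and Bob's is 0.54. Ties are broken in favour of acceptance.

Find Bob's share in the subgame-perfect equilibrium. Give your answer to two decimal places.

Round 5 (Alice proposes): rejection yields 0 for Bob; Alice offers 0 and keeps 60.
Round 4 (Bob proposes): Alice can get 60 next round, worth 0.68 × 60 = 40.8 now; Bob offers that and keeps 19.2.
Round 3 (Alice proposes): Bob can get 19.2 next round, worth 0.54 × 19.2 = 10.368 now; Alice offers that and keeps 49.632.
Round 2 (Bob proposes): Alice can get 49.632 next round, worth 0.68 × 49.632 = 33.74976 now; Bob offers that and keeps 26.25024.
Round 1 (Alice proposes): Bob can get 26.25024 next round, worth 0.54 × 26.25024 = 14.1751296 now. Alice offers 14.1751296 and keeps 60 − 14.1751296 = 45.8248704.

14.18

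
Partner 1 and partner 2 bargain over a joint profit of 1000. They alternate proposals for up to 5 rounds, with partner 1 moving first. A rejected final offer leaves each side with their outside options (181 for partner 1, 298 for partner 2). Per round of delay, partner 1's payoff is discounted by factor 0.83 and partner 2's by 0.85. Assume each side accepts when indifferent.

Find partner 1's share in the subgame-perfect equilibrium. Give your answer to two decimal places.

Round 5 (partner 1 proposes): partner 2 gets 298 if talks fail, so partner 1 offers 298 and keeps 702.
Round 4 (partner 2 proposes): partner 1 can get 702 next round, worth 0.83 × 702 = 582.66 now, so partner 2 offers 582.66, keeping 417.34.
Round 3 (partner 1 proposes): partner 2 can get 417.34 next round, worth 0.85 × 417.34 = 354.739 now, so partner 1 offers 354.739, keeping 645.261.
Round 2 (partner 2 proposes): partner 1 can get 645.261 next round, worth 0.83 × 645.261 = 535.56663 now. Partner 2 offers 535.56663 and keeps 1000 − 535.56663 = 464.43337.
Round 1 (partner 1 proposes): partner 2 can get 464.43337 next round, worth 0.85 × 464.43337 = 394.7683645 now; partner 1 offers that and keeps 605.2316355.

605.23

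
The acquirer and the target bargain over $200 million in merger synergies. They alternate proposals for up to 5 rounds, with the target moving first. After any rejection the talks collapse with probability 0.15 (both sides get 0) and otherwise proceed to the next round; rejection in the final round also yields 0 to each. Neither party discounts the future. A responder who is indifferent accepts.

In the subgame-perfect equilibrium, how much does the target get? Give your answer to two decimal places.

Round 5 (the target proposes): the acquirer will accept anything ≥ 0, so the target offers 0 and keeps 200.
Round 4 (the acquirer proposes): rejecting gives the target an expected 0.85 × 200 = 170, so the acquirer offers 170, keeping 30.
Round 3 (the target proposes): rejecting gives the acquirer an expected 0.85 × 30 = 25.5. The target offers 25.5 and keeps 200 − 25.5 = 174.5.
Round 2 (the acquirer proposes): rejecting gives the target an expected 0.85 × 174.5 = 148.325, so the acquirer offers 148.325, keeping 51.675.
Round 1 (the target proposes): rejecting gives the acquirer an expected 0.85 × 51.675 = 43.92375, so the target offers 43.92375, keeping 156.07625.

156.08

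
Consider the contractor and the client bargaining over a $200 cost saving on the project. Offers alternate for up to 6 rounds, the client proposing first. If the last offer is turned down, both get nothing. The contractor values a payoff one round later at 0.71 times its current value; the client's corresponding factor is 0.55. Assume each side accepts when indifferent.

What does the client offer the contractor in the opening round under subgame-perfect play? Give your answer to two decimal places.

110.51

Round 6 (the contractor proposes): rejection yields 0 for the client; the contractor offers 0 and keeps 200.
Round 5 (the client proposes): the contractor can get 200 next round, worth 0.71 × 200 = 142 now; the client offers that and keeps 58.
Round 4 (the contractor proposes): the client can get 58 next round, worth 0.55 × 58 = 31.9 now. The contractor offers 31.9 and keeps 200 − 31.9 = 168.1.
Round 3 (the client proposes): the contractor can get 168.1 next round, worth 0.71 × 168.1 = 119.351 now, so the client offers 119.351, keeping 80.649.
Round 2 (the contractor proposes): the client can get 80.649 next round, worth 0.55 × 80.649 = 44.35695 now; the contractor offers that and keeps 155.64305.
Round 1 (the client proposes): the contractor can get 155.64305 next round, worth 0.71 × 155.64305 = 110.5065655 now. The client offers 110.5065655 and keeps 200 − 110.5065655 = 89.4934345.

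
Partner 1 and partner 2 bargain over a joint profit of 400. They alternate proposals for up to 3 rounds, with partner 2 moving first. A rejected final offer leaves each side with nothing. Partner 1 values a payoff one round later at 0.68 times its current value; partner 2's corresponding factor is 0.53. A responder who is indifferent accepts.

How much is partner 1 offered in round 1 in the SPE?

127.84

Round 3 (partner 2 proposes): rejection yields 0 for partner 1; partner 2 offers 0 and keeps 400.
Round 2 (partner 1 proposes): partner 2 can get 400 next round, worth 0.53 × 400 = 212 now. Partner 1 offers 212 and keeps 400 − 212 = 188.
Round 1 (partner 2 proposes): partner 1 can get 188 next round, worth 0.68 × 188 = 127.84 now; partner 2 offers that and keeps 272.16.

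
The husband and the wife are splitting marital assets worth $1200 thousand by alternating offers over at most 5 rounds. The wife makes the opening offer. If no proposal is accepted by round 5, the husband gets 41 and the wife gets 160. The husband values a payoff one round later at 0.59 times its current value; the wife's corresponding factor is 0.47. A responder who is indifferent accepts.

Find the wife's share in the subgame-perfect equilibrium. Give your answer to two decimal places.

717.55

Round 5 (the wife proposes): the husband gets 41 if talks fail, so the wife offers 41 and keeps 1159.
Round 4 (the husband proposes): the wife can get 1159 next round, worth 0.47 × 1159 = 544.73 now. The husband offers 544.73 and keeps 1200 − 544.73 = 655.27.
Round 3 (the wife proposes): the husband can get 655.27 next round, worth 0.59 × 655.27 = 386.6093 now; the wife offers that and keeps 813.3907.
Round 2 (the husband proposes): the wife can get 813.3907 next round, worth 0.47 × 813.3907 = 382.293629 now. The husband offers 382.293629 and keeps 1200 − 382.293629 = 817.706371.
Round 1 (the wife proposes): the husband can get 817.706371 next round, worth 0.59 × 817.706371 = 482.44675889 now, so the wife offers 482.44675889, keeping 717.55324111.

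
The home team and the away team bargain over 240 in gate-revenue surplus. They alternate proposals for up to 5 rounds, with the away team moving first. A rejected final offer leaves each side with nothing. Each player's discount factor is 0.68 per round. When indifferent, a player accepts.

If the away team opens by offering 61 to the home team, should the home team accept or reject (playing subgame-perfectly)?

Round 5 (the away team proposes): rejection yields 0 for the home team; the away team offers 0 and keeps 240.
Round 4 (the home team proposes): the away team can get 240 next round, worth 0.68 × 240 = 163.2 now. The home team offers 163.2 and keeps 240 − 163.2 = 76.8.
Round 3 (the away team proposes): the home team can get 76.8 next round, worth 0.68 × 76.8 = 52.224 now, so the away team offers 52.224, keeping 187.776.
Round 2 (the home team proposes): the away team can get 187.776 next round, worth 0.68 × 187.776 = 127.68768 now, so the home team offers 127.68768, keeping 112.31232.
So by rejecting in round 1, the home team gets 112.31232 next round, worth 0.68 × 112.31232 = 76.3723776 now.
Offer 61 < 76.3723776, so the home team rejects.

Reject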